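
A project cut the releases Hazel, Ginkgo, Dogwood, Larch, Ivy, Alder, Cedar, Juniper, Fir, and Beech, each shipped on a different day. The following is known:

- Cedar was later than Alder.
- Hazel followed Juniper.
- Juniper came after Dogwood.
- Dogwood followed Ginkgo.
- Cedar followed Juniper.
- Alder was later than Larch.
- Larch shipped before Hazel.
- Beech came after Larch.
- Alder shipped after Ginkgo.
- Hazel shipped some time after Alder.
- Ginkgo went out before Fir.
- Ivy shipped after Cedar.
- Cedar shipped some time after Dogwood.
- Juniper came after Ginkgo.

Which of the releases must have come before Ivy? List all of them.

Directly stated before Ivy: Cedar.
Alder reaches Ivy via Alder → Cedar → Ivy.
Dogwood reaches Ivy via Dogwood → Cedar → Ivy.
Ginkgo reaches Ivy via Ginkgo → Alder → Cedar → Ivy.
Likewise Juniper and Larch each reach Ivy by chaining the stated constraints.
No chain forces Hazel (or any of the others) ahead of Ivy.

Alder, Cedar, Dogwood, Ginkgo, Juniper, Larch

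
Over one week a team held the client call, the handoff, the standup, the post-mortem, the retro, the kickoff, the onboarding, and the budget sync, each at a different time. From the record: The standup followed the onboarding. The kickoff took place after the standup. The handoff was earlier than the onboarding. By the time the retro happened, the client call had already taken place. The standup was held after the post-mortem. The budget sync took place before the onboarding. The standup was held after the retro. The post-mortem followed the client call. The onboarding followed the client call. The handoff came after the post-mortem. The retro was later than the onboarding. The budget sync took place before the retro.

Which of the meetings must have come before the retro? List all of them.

the budget sync, the client call, the handoff, the onboarding, the post-mortem

Directly stated before the retro: the budget sync, the client call, and the onboarding.
The handoff reaches the retro via the handoff → the onboarding → the retro.
The post-mortem reaches the retro via the post-mortem → the handoff → the onboarding → the retro.
No chain forces the standup (or any of the others) ahead of the retro.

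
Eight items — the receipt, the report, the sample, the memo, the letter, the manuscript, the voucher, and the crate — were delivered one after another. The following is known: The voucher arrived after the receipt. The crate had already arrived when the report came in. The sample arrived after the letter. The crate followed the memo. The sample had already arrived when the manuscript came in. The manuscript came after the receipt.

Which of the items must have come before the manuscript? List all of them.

Directly stated before the manuscript: the receipt and the sample.
The letter reaches the manuscript via the letter → the sample → the manuscript.
No chain forces the memo (or any of the others) ahead of the manuscript.

the letter, the receipt, the sample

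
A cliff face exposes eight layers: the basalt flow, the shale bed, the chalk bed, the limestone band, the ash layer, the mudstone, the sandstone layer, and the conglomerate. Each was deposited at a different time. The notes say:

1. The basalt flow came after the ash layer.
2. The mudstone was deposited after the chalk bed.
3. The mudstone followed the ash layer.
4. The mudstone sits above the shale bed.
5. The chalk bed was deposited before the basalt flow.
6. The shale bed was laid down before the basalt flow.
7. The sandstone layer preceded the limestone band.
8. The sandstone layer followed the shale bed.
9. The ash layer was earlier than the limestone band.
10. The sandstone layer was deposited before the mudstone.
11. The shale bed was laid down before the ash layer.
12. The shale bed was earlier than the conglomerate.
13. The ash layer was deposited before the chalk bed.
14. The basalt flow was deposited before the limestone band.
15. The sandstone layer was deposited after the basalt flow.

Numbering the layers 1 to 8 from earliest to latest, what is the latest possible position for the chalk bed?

The chalk bed must come before the basalt flow, the limestone band, the mudstone, and the sandstone layer — 4 layers forced after it.
Everything else can be placed before the chalk bed in some valid order, so the chalk bed can sit as late as position 8 − 4 = 4.

4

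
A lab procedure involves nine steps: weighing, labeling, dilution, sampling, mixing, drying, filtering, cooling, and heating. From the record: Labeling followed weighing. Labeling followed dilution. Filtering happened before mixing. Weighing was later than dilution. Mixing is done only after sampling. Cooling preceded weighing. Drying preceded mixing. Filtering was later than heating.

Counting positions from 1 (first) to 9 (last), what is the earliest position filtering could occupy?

Heating must come before filtering — 1 forced predecessor.
Nothing else is forced ahead of filtering, so its earliest slot is position 1 + 1 = 2.

2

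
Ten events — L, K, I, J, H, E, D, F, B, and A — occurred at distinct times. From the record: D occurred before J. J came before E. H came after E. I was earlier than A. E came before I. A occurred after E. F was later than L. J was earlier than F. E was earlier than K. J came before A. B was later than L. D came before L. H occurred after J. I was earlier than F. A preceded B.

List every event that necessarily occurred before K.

Directly stated before K: E.
D reaches K via D → J → E → K.
J reaches K via J → E → K.

D, E, J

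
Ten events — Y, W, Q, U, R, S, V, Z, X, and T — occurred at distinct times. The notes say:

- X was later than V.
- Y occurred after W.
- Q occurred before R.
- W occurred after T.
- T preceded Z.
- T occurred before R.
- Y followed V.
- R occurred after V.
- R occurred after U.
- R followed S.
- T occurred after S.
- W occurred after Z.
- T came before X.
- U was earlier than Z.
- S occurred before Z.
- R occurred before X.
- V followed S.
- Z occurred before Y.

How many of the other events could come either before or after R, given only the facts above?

Forced before R: Q, S, T, U, and V; forced after R: X.
That leaves W, Y, and Z with no forced order relative to R — 3.

3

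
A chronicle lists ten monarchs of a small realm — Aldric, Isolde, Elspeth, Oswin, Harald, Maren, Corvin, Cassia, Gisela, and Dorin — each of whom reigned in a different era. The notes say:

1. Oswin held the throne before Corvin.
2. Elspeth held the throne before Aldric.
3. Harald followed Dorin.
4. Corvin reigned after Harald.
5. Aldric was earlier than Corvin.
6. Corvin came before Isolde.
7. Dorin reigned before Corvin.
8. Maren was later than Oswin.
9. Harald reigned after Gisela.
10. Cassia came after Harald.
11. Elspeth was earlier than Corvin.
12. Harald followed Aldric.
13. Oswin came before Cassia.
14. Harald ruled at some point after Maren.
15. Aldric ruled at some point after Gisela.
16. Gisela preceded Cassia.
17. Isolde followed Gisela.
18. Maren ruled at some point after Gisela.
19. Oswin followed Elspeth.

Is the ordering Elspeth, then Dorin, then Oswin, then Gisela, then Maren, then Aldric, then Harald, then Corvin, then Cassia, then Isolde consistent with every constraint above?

Check each stated constraint against the proposed order — e.g. Dorin is ahead of Corvin; Elspeth is ahead of Corvin. Every pair is in the required order; nothing is violated.

yes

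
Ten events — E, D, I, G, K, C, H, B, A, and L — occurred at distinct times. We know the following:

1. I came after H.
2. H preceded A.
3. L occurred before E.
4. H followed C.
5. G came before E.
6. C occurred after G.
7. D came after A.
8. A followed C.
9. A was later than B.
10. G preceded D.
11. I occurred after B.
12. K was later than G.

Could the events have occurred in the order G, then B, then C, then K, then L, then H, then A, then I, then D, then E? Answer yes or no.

yes

Check each stated constraint against the proposed order — e.g. G is ahead of D; G is ahead of E. Every pair is in the required order; nothing is violated.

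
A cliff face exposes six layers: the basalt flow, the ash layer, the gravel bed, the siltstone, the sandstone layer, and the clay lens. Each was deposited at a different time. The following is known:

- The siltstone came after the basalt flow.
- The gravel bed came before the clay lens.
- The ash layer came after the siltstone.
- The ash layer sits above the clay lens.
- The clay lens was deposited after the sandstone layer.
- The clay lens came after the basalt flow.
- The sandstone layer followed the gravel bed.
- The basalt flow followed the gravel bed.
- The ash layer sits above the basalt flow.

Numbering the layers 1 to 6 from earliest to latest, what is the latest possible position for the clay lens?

The clay lens must come before the ash layer — 1 layer forced after it.
Everything else can be placed before the clay lens in some valid order, so the clay lens can sit as late as position 6 − 1 = 5.

5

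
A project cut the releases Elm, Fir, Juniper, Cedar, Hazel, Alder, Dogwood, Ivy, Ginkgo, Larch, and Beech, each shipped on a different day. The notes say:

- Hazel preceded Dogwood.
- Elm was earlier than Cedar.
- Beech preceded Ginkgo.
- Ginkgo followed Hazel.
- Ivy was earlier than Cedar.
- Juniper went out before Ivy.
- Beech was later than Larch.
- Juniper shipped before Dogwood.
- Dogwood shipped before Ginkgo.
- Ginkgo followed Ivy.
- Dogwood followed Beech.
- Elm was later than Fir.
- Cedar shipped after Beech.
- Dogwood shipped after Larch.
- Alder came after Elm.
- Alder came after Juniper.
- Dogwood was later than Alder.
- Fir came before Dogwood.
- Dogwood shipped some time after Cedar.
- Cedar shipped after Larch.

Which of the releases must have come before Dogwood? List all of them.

Alder, Beech, Cedar, Elm, Fir, Hazel, Ivy, Juniper, Larch

Directly stated before Dogwood: Alder, Beech, Cedar, Fir, Hazel, Juniper, and Larch.
Elm reaches Dogwood via Elm → Cedar → Dogwood.
Ivy reaches Dogwood via Ivy → Cedar → Dogwood.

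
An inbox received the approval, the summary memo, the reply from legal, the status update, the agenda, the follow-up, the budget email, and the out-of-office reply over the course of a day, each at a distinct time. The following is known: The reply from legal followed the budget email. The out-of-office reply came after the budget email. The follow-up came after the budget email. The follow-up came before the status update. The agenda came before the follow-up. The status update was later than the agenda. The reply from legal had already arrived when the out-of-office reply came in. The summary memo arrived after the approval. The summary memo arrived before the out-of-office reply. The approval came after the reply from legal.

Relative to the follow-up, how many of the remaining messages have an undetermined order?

4

Forced before the follow-up: the agenda and the budget email; forced after the follow-up: the status update.
That leaves the approval, the out-of-office reply, the reply from legal, and the summary memo with no forced order relative to the follow-up — 4.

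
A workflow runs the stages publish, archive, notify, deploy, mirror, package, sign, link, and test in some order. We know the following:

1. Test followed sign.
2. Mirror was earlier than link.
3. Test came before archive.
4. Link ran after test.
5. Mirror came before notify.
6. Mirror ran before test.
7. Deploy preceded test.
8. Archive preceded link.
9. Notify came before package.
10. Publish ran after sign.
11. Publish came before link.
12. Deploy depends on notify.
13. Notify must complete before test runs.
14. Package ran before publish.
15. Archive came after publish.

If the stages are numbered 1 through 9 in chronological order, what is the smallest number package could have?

Mirror and notify must both come before package — 2 forced predecessors.
Nothing else is forced ahead of package, so its earliest slot is position 2 + 1 = 3.

3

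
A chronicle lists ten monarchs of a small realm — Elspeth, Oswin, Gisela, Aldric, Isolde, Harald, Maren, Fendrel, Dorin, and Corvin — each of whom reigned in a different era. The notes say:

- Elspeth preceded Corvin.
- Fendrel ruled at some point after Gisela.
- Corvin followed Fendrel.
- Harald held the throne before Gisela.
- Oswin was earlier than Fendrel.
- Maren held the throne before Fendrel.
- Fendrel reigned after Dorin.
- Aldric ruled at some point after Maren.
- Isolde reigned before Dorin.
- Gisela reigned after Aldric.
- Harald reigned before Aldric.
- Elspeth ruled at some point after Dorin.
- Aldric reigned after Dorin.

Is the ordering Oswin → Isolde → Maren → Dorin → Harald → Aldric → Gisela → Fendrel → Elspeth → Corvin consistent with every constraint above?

yes

Check each stated constraint against the proposed order — e.g. Dorin is ahead of Elspeth; Oswin is ahead of Fendrel. Every pair is in the required order; nothing is violated.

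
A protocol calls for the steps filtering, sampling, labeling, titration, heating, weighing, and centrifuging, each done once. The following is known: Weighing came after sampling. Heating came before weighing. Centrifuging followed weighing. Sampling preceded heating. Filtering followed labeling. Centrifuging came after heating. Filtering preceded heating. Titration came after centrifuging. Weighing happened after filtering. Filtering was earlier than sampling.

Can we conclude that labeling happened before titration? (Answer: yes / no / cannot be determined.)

Chain the constraints: labeling → filtering → weighing → centrifuging → titration. Each link is directly stated, so labeling comes before titration.

yes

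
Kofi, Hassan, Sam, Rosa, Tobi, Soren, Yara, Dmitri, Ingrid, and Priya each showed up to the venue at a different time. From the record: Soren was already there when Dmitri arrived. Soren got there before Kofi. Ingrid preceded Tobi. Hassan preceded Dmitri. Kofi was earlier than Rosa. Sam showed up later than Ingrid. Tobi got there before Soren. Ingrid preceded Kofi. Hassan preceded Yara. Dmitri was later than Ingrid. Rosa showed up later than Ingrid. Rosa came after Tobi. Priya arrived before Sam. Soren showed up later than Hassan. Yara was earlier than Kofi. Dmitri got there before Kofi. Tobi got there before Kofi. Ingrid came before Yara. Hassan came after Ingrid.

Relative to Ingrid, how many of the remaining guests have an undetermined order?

Forced after Ingrid: Dmitri, Hassan, Kofi, Rosa, Sam, Soren, Tobi, and Yara.
That leaves Priya with no forced order relative to Ingrid — 1.

1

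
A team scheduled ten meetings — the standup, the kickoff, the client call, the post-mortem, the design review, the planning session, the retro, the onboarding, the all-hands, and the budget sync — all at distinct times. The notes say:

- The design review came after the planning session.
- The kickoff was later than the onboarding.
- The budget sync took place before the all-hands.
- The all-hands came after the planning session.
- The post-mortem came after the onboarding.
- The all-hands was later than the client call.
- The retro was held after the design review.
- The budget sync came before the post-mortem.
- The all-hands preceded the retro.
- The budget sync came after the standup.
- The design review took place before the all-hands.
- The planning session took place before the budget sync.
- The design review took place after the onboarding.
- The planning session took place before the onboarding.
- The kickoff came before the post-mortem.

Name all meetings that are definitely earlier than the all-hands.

the budget sync, the client call, the design review, the onboarding, the planning session, the standup

Directly stated before the all-hands: the budget sync, the client call, the design review, and the planning session.
The onboarding reaches the all-hands via the onboarding → the design review → the all-hands.
The standup reaches the all-hands via the standup → the budget sync → the all-hands.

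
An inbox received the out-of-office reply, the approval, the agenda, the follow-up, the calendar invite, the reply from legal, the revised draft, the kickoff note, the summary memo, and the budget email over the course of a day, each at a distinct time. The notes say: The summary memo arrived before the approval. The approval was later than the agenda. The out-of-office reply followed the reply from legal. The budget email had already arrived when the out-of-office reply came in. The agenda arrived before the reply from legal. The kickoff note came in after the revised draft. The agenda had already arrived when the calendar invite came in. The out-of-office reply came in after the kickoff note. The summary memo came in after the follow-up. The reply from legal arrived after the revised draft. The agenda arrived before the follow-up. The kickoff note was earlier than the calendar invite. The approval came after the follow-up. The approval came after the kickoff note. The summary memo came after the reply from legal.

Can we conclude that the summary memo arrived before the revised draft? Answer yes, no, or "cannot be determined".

no

Tracing the constraints gives the revised draft → the reply from legal → the summary memo, so the revised draft must come before the summary memo.
That means the summary memo cannot be before the revised draft.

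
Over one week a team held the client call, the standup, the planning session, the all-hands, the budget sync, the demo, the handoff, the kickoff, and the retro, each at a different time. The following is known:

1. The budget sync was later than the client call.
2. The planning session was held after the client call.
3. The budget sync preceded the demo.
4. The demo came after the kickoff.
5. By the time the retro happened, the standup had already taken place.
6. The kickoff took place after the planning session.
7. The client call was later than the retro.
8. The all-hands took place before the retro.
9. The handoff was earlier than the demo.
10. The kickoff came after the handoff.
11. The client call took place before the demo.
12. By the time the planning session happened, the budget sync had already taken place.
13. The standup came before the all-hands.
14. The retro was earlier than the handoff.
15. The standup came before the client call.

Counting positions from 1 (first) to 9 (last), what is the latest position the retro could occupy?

The retro must come before the budget sync, the client call, the demo, the handoff, the kickoff, and the planning session — 6 meetings forced after it.
Everything else can be placed before the retro in some valid order, so the retro can sit as late as position 9 − 6 = 3.

3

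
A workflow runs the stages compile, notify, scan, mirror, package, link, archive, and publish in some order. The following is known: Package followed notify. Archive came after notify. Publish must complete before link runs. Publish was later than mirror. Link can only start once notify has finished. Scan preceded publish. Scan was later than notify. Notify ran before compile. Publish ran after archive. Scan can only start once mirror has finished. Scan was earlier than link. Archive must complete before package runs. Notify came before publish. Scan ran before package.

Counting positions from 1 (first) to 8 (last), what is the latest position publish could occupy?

Publish must come before link — 1 stage forced after it.
Everything else can be placed before publish in some valid order, so publish can sit as late as position 8 − 1 = 7.

7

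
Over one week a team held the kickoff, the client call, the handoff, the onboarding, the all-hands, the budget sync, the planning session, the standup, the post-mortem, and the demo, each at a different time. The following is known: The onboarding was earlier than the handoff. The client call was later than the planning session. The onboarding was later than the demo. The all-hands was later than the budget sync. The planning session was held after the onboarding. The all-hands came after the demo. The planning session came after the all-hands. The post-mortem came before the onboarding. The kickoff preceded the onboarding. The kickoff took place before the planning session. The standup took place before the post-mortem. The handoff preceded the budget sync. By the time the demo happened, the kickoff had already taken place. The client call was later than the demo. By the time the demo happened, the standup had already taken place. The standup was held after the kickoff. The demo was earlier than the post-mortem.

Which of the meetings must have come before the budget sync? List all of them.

Directly stated before the budget sync: the handoff.
The demo reaches the budget sync via the demo → the onboarding → the handoff → the budget sync.
The kickoff reaches the budget sync via the kickoff → the onboarding → the handoff → the budget sync.
The onboarding reaches the budget sync via the onboarding → the handoff → the budget sync.
Likewise the post-mortem and the standup each reach the budget sync by chaining the stated constraints.
No chain forces the planning session (or any of the others) ahead of the budget sync.

the demo, the handoff, the kickoff, the onboarding, the post-mortem, the standup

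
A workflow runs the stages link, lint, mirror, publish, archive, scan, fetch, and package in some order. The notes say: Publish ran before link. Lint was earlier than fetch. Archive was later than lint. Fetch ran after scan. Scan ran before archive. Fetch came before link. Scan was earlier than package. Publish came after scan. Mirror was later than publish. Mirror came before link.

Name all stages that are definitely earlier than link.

fetch, lint, mirror, publish, scan

Directly stated before link: fetch, mirror, and publish.
Lint reaches link via lint → fetch → link.
Scan reaches link via scan → fetch → link.
No chain forces archive (or any of the others) ahead of link.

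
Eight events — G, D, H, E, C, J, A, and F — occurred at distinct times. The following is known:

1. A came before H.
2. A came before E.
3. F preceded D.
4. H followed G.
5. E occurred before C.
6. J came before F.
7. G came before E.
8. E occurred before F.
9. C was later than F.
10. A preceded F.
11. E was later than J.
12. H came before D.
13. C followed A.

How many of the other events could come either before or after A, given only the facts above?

Forced after A: C, D, E, F, and H.
That leaves G and J with no forced order relative to A — 2.

2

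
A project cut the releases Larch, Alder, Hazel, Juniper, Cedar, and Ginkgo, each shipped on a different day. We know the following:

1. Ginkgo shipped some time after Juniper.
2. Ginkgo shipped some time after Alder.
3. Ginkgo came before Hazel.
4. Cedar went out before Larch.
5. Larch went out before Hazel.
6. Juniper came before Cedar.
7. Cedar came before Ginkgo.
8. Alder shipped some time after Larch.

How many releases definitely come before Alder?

3

Directly stated before Alder: Larch.
Cedar reaches Alder via Cedar → Larch → Alder.
Juniper reaches Alder via Juniper → Cedar → Larch → Alder.
No chain forces Hazel (or any of the others) ahead of Alder.
That's Cedar, Juniper, and Larch — 3 in all.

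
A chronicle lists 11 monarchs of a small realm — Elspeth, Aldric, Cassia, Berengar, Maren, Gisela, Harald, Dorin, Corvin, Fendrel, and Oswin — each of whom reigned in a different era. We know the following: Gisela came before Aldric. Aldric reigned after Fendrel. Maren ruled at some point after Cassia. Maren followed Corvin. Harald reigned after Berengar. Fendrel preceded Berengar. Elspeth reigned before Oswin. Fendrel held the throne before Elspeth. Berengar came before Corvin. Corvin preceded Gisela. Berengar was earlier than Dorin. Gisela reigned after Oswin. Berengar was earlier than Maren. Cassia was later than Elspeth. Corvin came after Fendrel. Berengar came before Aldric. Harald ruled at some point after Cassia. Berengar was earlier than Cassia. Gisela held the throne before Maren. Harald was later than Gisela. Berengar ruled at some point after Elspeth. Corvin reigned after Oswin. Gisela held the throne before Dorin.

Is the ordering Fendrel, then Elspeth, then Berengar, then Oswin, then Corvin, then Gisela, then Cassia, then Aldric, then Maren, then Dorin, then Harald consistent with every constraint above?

yes

Check each stated constraint against the proposed order — e.g. Berengar is ahead of Dorin; Berengar is ahead of Harald. Every pair is in the required order; nothing is violated.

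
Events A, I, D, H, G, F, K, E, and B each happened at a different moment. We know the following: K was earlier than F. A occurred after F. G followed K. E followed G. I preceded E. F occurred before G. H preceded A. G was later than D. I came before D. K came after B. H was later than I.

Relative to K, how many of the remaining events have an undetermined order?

3

Forced before K: B; forced after K: A, E, F, and G.
That leaves D, H, and I with no forced order relative to K — 3.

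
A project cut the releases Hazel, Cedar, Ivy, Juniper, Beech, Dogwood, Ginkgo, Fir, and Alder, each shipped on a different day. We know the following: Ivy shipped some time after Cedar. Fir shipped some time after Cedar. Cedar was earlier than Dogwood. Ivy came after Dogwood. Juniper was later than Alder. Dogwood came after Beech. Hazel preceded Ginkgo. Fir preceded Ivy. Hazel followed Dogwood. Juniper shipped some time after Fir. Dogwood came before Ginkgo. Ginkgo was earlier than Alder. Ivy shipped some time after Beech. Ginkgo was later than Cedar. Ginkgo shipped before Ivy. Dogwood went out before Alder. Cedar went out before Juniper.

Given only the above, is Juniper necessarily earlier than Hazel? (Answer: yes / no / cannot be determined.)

no

Tracing the constraints gives Hazel → Ginkgo → Alder → Juniper, so Hazel must come before Juniper.
That means Juniper cannot be before Hazel.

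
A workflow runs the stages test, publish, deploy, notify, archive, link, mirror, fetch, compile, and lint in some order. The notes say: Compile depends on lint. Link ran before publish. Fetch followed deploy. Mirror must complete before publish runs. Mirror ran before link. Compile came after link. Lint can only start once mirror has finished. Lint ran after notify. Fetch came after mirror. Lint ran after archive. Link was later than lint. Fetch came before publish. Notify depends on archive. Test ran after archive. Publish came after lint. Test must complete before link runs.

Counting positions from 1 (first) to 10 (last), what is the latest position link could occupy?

Link must come before compile and publish — 2 stages forced after it.
Everything else can be placed before link in some valid order, so link can sit as late as position 10 − 2 = 8.

8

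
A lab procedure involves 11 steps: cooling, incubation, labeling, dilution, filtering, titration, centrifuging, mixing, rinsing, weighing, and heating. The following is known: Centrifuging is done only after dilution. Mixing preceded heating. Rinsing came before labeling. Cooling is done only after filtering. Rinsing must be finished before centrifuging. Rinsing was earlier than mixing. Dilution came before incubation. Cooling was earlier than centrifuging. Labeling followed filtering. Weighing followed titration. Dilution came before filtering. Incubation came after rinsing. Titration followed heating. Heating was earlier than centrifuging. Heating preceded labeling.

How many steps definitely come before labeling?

Directly stated before labeling: filtering, heating, and rinsing.
Dilution reaches labeling via dilution → filtering → labeling.
Mixing reaches labeling via mixing → heating → labeling.
That's dilution, filtering, heating, mixing, and rinsing — 5 in all.

5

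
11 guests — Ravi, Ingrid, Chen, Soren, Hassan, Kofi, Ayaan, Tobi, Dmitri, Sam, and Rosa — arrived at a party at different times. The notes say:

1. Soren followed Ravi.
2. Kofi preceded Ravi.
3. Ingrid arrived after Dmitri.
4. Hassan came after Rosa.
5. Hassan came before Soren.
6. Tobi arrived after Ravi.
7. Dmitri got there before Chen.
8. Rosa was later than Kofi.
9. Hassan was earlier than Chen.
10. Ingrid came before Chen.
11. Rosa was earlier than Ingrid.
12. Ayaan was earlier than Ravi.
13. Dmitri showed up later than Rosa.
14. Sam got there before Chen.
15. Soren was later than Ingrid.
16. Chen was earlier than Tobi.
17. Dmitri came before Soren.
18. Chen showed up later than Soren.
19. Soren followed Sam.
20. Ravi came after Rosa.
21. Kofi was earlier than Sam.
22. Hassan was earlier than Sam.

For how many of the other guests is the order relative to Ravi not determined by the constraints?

Forced before Ravi: Ayaan, Kofi, and Rosa; forced after Ravi: Chen, Soren, and Tobi.
That leaves Dmitri, Hassan, Ingrid, and Sam with no forced order relative to Ravi — 4.

4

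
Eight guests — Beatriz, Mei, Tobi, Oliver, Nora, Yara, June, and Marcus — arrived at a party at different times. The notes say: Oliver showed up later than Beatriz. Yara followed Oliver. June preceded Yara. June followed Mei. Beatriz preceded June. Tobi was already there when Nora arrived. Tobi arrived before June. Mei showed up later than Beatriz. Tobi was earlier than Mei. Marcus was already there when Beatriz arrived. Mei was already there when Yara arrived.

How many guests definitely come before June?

Directly stated before June: Beatriz, Mei, and Tobi.
Marcus reaches June via Marcus → Beatriz → June.
No chain forces Yara (or any of the others) ahead of June.
That's Beatriz, Marcus, Mei, and Tobi — 4 in all.

4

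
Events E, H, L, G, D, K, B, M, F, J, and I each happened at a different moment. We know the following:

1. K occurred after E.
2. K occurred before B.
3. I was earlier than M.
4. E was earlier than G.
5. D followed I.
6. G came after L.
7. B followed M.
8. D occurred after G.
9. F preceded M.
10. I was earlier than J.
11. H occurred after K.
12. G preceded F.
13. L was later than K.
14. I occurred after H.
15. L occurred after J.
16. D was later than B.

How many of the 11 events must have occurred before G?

Directly stated before G: E and L.
H reaches G via H → I → J → L → G.
I reaches G via I → J → L → G.
J reaches G via J → L → G.
Likewise K reaches G by chaining the stated constraints.
No chain forces D (or any of the others) ahead of G.
That's E, H, I, J, K, and L — 6 in all.

6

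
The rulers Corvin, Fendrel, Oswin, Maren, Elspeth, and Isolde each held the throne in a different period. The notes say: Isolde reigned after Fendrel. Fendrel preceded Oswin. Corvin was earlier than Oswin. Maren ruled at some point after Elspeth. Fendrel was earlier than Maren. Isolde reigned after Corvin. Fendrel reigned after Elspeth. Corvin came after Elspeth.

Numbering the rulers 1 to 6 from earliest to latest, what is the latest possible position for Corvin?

Corvin must come before Isolde and Oswin — 2 rulers forced after them.
Everything else can be placed before Corvin in some valid order, so Corvin can sit as late as position 6 − 2 = 4.

4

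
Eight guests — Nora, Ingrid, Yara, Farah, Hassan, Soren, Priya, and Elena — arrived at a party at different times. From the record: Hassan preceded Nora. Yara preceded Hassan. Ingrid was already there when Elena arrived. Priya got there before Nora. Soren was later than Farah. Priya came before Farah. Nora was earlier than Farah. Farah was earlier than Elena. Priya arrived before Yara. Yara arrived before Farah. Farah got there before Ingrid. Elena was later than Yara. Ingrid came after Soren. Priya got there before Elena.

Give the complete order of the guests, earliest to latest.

The constraints fix every adjacent pair, so only one ordering works:
Priya → Yara → Hassan → Nora → Farah → Soren → Ingrid → Elena.

Priya, Yara, Hassan, Nora, Farah, Soren, Ingrid, Elena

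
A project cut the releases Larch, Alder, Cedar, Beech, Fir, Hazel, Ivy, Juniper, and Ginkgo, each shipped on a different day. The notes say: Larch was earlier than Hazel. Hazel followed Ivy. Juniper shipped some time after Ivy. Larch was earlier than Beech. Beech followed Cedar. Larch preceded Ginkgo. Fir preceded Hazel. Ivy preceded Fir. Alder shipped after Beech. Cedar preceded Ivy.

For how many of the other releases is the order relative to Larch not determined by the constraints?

4

Forced after Larch: Alder, Beech, Ginkgo, and Hazel.
That leaves Cedar, Fir, Ivy, and Juniper with no forced order relative to Larch — 4.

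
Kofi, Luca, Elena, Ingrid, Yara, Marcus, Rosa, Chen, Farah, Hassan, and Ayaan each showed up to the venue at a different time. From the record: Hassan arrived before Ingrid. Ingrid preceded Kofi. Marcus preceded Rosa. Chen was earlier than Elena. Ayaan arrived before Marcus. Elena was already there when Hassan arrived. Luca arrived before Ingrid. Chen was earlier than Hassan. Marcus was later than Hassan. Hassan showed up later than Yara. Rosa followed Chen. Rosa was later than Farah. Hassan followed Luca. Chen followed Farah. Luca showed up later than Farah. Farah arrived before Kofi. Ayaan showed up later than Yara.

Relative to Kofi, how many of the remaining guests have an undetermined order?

3

Forced before Kofi: Chen, Elena, Farah, Hassan, Ingrid, Luca, and Yara.
That leaves Ayaan, Marcus, and Rosa with no forced order relative to Kofi — 3.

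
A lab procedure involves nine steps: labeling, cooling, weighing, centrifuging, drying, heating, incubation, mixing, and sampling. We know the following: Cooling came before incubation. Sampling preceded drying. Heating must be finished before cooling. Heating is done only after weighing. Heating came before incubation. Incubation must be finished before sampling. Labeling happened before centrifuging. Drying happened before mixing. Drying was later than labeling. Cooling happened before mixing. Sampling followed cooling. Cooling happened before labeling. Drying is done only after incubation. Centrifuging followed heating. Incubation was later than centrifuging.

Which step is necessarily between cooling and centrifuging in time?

labeling

Tracing the constraints gives cooling → labeling → centrifuging, so labeling sits after cooling and before centrifuging.
No other step is forced both after cooling and before centrifuging.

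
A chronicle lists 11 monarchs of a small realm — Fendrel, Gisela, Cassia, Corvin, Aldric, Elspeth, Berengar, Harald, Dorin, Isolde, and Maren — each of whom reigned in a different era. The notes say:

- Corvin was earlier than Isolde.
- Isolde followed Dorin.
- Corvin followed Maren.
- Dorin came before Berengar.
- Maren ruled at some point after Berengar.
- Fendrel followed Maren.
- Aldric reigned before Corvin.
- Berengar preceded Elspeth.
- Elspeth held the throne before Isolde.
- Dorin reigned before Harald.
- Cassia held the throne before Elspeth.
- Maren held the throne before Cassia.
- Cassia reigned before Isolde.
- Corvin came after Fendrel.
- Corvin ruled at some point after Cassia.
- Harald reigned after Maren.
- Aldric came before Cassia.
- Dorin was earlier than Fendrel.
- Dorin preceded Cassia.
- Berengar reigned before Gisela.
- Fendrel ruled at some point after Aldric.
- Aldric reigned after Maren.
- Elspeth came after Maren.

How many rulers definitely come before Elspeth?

5

Directly stated before Elspeth: Berengar, Cassia, and Maren.
Aldric reaches Elspeth via Aldric → Cassia → Elspeth.
Dorin reaches Elspeth via Dorin → Cassia → Elspeth.
That's Aldric, Berengar, Cassia, Dorin, and Maren — 5 in all.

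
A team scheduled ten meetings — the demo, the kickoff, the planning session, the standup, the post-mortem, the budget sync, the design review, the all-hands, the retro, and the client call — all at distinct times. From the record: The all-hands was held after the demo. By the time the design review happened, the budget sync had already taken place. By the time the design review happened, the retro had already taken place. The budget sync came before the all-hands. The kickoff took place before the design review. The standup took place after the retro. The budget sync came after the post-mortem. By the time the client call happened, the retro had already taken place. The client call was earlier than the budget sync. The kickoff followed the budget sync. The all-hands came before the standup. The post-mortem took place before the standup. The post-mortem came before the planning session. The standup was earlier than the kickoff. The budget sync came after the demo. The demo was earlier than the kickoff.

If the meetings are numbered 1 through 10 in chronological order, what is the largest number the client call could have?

5

The client call must come before the all-hands, the budget sync, the design review, the kickoff, and the standup — 5 meetings forced after it.
Everything else can be placed before the client call in some valid order, so the client call can sit as late as position 10 − 5 = 5.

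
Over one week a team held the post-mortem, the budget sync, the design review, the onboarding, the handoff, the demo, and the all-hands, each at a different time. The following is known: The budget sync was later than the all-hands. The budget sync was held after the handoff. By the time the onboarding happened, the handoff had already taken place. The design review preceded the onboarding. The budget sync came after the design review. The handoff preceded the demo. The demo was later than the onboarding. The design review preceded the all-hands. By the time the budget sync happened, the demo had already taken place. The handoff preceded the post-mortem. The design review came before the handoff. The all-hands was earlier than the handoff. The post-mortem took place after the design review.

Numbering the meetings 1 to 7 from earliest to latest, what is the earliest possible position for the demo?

The all-hands, the design review, the handoff, and the onboarding must all come before the demo — 4 forced predecessors.
Nothing else is forced ahead of the demo, so its earliest slot is position 4 + 1 = 5.

5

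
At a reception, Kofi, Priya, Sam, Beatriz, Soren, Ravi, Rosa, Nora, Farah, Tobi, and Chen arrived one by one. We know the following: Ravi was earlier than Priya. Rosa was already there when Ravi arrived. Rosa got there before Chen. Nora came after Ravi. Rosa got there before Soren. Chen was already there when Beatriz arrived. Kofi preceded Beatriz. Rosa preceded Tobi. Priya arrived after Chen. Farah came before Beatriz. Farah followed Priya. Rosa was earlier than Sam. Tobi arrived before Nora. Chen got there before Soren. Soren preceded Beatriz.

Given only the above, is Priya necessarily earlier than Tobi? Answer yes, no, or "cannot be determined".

cannot be determined

No chain of stated constraints runs from Priya to Tobi, and none runs from Tobi to Priya either.
So the relative order of Priya and Tobi is not fixed by the given facts.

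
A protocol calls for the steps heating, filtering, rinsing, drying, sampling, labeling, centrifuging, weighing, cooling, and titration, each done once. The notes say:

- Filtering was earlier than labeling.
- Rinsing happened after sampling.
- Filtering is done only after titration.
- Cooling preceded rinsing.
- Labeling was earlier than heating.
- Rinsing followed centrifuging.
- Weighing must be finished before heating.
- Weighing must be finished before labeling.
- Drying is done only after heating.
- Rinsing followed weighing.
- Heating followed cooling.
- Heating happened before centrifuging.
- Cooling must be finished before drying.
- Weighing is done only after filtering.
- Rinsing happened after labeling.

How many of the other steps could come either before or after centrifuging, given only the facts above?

2

Forced before centrifuging: cooling, filtering, heating, labeling, titration, and weighing; forced after centrifuging: rinsing.
That leaves drying and sampling with no forced order relative to centrifuging — 2.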